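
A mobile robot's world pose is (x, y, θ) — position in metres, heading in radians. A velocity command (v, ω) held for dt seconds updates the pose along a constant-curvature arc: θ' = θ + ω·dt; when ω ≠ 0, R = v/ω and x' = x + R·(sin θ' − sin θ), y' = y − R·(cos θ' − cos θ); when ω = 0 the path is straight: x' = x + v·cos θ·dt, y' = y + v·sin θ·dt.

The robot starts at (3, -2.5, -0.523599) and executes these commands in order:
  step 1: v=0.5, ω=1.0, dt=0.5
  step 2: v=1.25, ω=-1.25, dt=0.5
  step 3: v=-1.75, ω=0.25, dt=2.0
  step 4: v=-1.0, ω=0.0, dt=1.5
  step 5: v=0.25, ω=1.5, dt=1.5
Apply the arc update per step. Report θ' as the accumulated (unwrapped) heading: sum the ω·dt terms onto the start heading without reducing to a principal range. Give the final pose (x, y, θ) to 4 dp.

step 1: θ'=-0.0236 (R=0.5000) → pose (3.2382, -2.5668, -0.0236)
step 2: θ'=-0.6486 (R=-1.0000) → pose (3.8187, -2.7696, -0.6486)
step 3: θ'=-0.1486 (R=-7.0000) → pose (0.6266, -1.4253, -0.1486)
step 4: θ'=-0.1486 (straight) → pose (-0.8569, -1.2032, -0.1486)
step 5: θ'=2.1014 (R=0.1667) → pose (-0.6885, -0.9540, 2.1014)

(-0.6885, -0.9540, 2.1014)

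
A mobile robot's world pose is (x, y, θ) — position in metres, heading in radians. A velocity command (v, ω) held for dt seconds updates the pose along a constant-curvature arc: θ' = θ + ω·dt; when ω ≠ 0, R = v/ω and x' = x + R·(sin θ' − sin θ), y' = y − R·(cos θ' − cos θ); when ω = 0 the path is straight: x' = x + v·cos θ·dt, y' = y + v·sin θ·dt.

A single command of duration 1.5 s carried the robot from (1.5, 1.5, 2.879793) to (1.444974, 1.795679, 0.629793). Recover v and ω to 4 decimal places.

Δθ = 0.629793 − 2.879793 = -2.250000
ω = Δθ/dt = -2.250000/1.5 = -1.5000
R = −Δy/(cos θ' − cos θ) = -0.1667
v = R·ω = -0.1667·-1.5000 = 0.2500

v = 0.2500, ω = -1.5000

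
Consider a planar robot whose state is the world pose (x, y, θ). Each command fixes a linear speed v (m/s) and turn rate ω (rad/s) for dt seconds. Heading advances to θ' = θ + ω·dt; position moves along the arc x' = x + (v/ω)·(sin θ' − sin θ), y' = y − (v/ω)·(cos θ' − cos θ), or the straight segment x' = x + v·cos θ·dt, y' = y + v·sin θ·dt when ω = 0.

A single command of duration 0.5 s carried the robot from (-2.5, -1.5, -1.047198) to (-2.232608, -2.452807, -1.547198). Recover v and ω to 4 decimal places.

v = 2.0000, ω = -1.0000

Δθ = -1.547198 − -1.047198 = -0.500000
ω = Δθ/dt = -0.500000/0.5 = -1.0000
R = −Δy/(cos θ' − cos θ) = -2.0000
v = R·ω = -2.0000·-1.0000 = 2.0000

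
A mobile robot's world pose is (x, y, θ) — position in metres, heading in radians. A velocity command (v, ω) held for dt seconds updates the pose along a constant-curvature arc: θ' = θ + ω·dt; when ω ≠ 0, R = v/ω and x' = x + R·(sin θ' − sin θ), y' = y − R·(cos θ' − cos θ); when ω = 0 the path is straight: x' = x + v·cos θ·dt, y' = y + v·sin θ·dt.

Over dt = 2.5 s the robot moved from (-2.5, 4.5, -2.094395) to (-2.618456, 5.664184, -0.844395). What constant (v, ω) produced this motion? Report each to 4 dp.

v = -0.5000, ω = 0.5000

Δθ = -0.844395 − -2.094395 = 1.250000
ω = Δθ/dt = 1.250000/2.5 = 0.5000
R = −Δy/(cos θ' − cos θ) = -1.0000
v = R·ω = -1.0000·0.5000 = -0.5000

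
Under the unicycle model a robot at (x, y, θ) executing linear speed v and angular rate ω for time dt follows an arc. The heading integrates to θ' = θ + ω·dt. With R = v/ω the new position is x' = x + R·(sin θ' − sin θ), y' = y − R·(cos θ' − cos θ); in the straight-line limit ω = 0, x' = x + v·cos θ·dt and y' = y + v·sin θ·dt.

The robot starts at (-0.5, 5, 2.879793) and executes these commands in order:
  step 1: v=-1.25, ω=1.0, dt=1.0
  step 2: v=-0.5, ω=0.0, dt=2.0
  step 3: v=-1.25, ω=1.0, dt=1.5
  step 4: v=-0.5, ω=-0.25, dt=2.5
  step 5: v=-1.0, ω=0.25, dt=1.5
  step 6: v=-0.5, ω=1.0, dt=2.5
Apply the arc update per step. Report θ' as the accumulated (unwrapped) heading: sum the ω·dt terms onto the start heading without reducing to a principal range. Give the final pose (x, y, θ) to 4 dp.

step 1: θ'=3.8798 (R=-1.2500) → pose (0.6647, 5.2828, 3.8798)
step 2: θ'=3.8798 (straight) → pose (1.4044, 5.9558, 3.8798)
step 3: θ'=5.3798 (R=-1.2500) → pose (1.5450, 7.6541, 5.3798)
step 4: θ'=4.7548 (R=2.0000) → pose (1.1177, 8.8072, 4.7548)
step 5: θ'=5.1298 (R=-4.0000) → pose (0.7778, 10.2592, 5.1298)
step 6: θ'=7.6298 (R=-0.5000) → pose (-0.1667, 10.1676, 7.6298)

(-0.1667, 10.1676, 7.6298)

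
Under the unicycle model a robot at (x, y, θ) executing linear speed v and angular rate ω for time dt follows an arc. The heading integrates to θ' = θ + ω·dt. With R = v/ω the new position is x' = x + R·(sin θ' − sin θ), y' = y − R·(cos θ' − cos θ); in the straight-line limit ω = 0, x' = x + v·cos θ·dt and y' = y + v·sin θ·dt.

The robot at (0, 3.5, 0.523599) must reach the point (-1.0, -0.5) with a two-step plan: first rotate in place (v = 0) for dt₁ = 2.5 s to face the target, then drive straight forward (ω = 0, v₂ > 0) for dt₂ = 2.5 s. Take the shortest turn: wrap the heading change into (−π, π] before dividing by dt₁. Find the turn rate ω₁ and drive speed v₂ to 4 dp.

ω₁ = -0.9357, v₂ = 1.6492

heading to target = atan2(-0.5−3.5, -1−0) = -1.8158
Δθ = wrap(-1.8158 − 0.5236) = -2.3394; ω₁ = Δθ/dt₁ = -0.9357
distance = √((-1−0)² + (-0.5−3.5)²) = 4.1231; v₂ = distance/dt₂ = 1.6492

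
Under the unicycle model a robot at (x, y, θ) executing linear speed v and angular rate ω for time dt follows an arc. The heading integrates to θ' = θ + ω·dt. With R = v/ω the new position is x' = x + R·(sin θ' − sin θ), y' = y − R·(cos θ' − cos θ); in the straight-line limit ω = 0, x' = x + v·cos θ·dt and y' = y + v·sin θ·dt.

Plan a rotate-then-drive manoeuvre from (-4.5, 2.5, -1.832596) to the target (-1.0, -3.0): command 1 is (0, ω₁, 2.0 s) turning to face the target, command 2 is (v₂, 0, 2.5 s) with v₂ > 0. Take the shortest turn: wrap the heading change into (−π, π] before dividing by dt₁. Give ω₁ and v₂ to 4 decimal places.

ω₁ = 0.4143, v₂ = 2.6077

heading to target = atan2(-3−2.5, -1−-4.5) = -1.0041
Δθ = wrap(-1.0041 − -1.8326) = 0.8285; ω₁ = Δθ/dt₁ = 0.4143
distance = √((-1−-4.5)² + (-3−2.5)²) = 6.5192; v₂ = distance/dt₂ = 2.6077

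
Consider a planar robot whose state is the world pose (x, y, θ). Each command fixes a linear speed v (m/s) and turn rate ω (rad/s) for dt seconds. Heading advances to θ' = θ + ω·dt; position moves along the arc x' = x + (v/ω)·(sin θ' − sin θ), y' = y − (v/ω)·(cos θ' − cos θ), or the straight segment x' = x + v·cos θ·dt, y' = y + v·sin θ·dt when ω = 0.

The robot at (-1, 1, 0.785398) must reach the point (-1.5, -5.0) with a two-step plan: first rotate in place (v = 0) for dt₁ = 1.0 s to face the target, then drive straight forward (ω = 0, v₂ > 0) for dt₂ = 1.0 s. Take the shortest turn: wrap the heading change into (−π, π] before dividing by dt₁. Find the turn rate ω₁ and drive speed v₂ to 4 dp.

heading to target = atan2(-5−1, -1.5−-1) = -1.6539
Δθ = wrap(-1.6539 − 0.7854) = -2.4393; ω₁ = Δθ/dt₁ = -2.4393
distance = √((-1.5−-1)² + (-5−1)²) = 6.0208; v₂ = distance/dt₂ = 6.0208

ω₁ = -2.4393, v₂ = 6.0208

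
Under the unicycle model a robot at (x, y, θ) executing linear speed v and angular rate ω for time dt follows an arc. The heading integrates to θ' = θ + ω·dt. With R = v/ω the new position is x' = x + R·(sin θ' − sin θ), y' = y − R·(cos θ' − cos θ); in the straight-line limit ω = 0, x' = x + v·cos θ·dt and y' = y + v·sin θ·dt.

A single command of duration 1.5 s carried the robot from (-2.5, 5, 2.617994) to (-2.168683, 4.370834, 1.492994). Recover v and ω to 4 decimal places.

v = -0.5000, ω = -0.7500

Δθ = 1.492994 − 2.617994 = -1.125000
ω = Δθ/dt = -1.125000/1.5 = -0.7500
R = −Δy/(cos θ' − cos θ) = 0.6667
v = R·ω = 0.6667·-0.7500 = -0.5000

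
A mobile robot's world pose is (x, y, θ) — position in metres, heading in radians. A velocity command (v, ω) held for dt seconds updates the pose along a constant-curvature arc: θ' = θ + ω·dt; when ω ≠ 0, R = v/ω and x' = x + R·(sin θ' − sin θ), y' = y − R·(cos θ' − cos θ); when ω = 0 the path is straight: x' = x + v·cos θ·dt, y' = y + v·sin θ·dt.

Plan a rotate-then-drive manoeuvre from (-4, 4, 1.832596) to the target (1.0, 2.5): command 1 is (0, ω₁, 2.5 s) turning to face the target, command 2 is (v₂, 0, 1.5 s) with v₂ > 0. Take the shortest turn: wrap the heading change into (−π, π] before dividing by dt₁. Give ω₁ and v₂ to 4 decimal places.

ω₁ = -0.8496, v₂ = 3.4801

heading to target = atan2(2.5−4, 1−-4) = -0.2915
Δθ = wrap(-0.2915 − 1.8326) = -2.1241; ω₁ = Δθ/dt₁ = -0.8496
distance = √((1−-4)² + (2.5−4)²) = 5.2202; v₂ = distance/dt₂ = 3.4801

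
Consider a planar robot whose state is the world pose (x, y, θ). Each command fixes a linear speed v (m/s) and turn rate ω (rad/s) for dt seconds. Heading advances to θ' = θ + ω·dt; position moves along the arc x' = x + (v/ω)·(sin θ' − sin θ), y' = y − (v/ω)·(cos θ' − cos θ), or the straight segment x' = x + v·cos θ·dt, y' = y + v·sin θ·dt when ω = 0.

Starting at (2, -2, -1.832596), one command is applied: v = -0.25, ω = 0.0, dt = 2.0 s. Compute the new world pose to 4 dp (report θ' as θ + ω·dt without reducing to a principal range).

(2.1294, -1.5170, -1.8326)

θ' = -1.8326 + 0.0·2.0 = -1.8326
ω = 0 → straight: x' = 2 + -0.25·cos(-1.8326)·2.0 = 2.1294
y' = -2 + -0.25·sin(-1.8326)·2.0 = -1.5170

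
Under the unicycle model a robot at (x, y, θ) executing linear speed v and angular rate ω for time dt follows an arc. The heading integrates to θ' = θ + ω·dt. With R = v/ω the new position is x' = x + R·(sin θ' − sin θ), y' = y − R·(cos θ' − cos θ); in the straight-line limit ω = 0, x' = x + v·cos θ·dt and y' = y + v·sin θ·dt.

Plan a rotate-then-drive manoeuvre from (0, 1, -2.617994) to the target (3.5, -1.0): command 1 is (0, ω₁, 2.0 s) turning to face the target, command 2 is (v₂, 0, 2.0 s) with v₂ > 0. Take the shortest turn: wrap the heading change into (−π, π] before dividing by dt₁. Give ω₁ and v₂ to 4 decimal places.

heading to target = atan2(-1−1, 3.5−0) = -0.5191
Δθ = wrap(-0.5191 − -2.6180) = 2.0988; ω₁ = Δθ/dt₁ = 1.0494
distance = √((3.5−0)² + (-1−1)²) = 4.0311; v₂ = distance/dt₂ = 2.0156

ω₁ = 1.0494, v₂ = 2.0156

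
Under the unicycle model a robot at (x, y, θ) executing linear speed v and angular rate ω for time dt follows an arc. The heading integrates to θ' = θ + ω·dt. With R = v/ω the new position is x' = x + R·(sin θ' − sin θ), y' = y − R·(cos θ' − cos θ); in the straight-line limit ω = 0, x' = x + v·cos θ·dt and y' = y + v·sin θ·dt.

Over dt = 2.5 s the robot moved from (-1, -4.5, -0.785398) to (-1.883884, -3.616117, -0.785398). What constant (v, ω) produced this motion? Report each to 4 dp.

v = -0.5000, ω = 0.0000

Δθ = -0.785398 − -0.785398 = 0.000000
ω = Δθ/dt = 0.000000/2.5 = 0.0000
ω = 0 → v = (Δx·cos θ + Δy·sin θ)/dt = -0.5000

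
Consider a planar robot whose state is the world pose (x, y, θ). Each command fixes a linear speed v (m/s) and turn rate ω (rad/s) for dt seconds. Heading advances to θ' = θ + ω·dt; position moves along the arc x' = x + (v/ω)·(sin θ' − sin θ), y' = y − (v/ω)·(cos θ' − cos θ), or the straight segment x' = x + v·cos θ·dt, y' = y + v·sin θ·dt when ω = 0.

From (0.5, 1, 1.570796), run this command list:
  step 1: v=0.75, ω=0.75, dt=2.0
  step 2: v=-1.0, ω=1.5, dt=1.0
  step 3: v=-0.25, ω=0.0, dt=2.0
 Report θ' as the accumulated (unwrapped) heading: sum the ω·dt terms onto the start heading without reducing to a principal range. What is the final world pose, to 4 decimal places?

(0.3485, 3.0634, 4.5708)

step 1: θ'=3.0708 (R=1.0000) → pose (-0.4293, 1.9975, 3.0708)
step 2: θ'=4.5708 (R=-0.6667) → pose (0.2779, 2.5684, 4.5708)
step 3: θ'=4.5708 (straight) → pose (0.3485, 3.0634, 4.5708)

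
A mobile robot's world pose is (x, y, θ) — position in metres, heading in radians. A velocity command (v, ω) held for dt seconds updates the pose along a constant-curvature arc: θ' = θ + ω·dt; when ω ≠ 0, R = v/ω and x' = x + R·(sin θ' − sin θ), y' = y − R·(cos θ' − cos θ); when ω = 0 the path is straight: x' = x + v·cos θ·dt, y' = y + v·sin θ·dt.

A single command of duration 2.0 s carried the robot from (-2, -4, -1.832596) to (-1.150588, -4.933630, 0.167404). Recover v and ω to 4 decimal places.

Δθ = 0.167404 − -1.832596 = 2.000000
ω = Δθ/dt = 2.000000/2.0 = 1.0000
R = −Δy/(cos θ' − cos θ) = 0.7500
v = R·ω = 0.7500·1.0000 = 0.7500

v = 0.7500, ω = 1.0000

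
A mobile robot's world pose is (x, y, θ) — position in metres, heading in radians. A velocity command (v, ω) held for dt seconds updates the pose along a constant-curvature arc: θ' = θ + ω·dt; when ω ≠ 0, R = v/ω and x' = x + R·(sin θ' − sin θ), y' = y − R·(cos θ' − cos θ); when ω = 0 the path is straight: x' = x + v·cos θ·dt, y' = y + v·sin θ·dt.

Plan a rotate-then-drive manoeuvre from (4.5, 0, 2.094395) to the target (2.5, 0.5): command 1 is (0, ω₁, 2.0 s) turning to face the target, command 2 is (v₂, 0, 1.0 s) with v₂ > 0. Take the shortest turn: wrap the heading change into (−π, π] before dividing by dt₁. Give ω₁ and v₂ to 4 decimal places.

ω₁ = 0.4011, v₂ = 2.0616

heading to target = atan2(0.5−0, 2.5−4.5) = 2.8966
Δθ = wrap(2.8966 − 2.0944) = 0.8022; ω₁ = Δθ/dt₁ = 0.4011
distance = √((2.5−4.5)² + (0.5−0)²) = 2.0616; v₂ = distance/dt₂ = 2.0616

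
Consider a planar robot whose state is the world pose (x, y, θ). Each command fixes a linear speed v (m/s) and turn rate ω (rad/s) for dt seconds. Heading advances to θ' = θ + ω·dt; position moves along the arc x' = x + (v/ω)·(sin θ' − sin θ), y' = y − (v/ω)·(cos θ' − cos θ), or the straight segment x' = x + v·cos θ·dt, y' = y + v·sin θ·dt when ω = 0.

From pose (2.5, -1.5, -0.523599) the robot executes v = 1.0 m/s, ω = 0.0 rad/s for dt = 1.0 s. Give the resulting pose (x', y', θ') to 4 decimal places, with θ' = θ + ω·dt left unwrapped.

θ' = -0.5236 + 0.0·1.0 = -0.5236
ω = 0 → straight: x' = 2.5 + 1.0·cos(-0.5236)·1.0 = 3.3660
y' = -1.5 + 1.0·sin(-0.5236)·1.0 = -2.0000

(3.3660, -2.0000, -0.5236)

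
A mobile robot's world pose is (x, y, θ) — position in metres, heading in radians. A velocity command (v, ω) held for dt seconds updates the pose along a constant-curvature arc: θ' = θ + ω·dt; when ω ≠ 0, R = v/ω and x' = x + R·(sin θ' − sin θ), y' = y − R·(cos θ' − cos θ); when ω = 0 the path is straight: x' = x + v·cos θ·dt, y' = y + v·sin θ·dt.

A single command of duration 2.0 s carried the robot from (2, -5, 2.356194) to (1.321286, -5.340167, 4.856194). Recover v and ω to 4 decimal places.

Δθ = 4.856194 − 2.356194 = 2.500000
ω = Δθ/dt = 2.500000/2.0 = 1.2500
R = Δx/(sin θ' − sin θ) = 0.4000
v = R·ω = 0.4000·1.2500 = 0.5000

v = 0.5000, ω = 1.2500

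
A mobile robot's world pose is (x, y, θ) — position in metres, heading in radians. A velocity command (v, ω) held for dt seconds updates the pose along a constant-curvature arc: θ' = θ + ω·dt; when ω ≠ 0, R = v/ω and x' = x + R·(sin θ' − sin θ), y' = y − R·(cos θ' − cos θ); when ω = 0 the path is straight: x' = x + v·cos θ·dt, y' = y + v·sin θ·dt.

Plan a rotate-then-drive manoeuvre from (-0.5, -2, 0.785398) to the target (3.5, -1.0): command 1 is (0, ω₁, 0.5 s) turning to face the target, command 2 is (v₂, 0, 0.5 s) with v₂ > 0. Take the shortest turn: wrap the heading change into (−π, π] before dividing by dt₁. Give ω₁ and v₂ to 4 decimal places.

heading to target = atan2(-1−-2, 3.5−-0.5) = 0.2450
Δθ = wrap(0.2450 − 0.7854) = -0.5404; ω₁ = Δθ/dt₁ = -1.0808
distance = √((3.5−-0.5)² + (-1−-2)²) = 4.1231; v₂ = distance/dt₂ = 8.2462

ω₁ = -1.0808, v₂ = 8.2462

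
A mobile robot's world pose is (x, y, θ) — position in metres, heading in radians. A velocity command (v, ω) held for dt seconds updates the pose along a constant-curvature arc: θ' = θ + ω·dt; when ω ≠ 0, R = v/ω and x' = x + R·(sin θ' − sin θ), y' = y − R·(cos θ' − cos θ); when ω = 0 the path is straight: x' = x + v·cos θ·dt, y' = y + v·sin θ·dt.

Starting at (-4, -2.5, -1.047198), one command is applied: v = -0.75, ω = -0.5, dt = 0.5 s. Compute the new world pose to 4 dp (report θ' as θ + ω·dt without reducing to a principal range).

(-4.1452, -2.1553, -1.2972)

θ' = -1.0472 + -0.5·0.5 = -1.2972
R = v/ω = -0.75/-0.5 = 1.5000
x' = -4 + 1.5000·(sin -1.2972 − sin -1.0472) = -4.1452
y' = -2.5 − 1.5000·(cos -1.2972 − cos -1.0472) = -2.1553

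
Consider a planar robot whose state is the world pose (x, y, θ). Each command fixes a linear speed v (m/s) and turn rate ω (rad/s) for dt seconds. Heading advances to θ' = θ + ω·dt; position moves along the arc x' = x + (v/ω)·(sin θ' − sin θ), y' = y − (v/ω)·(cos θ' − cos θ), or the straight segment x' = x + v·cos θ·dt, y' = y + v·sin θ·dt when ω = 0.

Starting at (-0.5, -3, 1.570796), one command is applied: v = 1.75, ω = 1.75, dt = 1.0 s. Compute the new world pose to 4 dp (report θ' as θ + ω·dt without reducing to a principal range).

θ' = 1.5708 + 1.75·1.0 = 3.3208
R = v/ω = 1.75/1.75 = 1.0000
x' = -0.5 + 1.0000·(sin 3.3208 − sin 1.5708) = -1.6782
y' = -3 − 1.0000·(cos 3.3208 − cos 1.5708) = -2.0160

(-1.6782, -2.0160, 3.3208)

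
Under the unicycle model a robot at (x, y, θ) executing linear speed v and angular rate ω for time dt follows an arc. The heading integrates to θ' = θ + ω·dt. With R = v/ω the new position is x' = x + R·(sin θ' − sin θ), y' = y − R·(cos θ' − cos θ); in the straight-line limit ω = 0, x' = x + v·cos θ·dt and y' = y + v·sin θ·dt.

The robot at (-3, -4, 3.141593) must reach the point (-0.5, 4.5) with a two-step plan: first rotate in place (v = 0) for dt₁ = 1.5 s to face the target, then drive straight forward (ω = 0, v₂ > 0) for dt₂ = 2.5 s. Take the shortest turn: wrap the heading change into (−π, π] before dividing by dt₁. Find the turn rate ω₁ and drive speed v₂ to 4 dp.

ω₁ = -1.2379, v₂ = 3.5440

heading to target = atan2(4.5−-4, -0.5−-3) = 1.2847
Δθ = wrap(1.2847 − 3.1416) = -1.8568; ω₁ = Δθ/dt₁ = -1.2379
distance = √((-0.5−-3)² + (4.5−-4)²) = 8.8600; v₂ = distance/dt₂ = 3.5440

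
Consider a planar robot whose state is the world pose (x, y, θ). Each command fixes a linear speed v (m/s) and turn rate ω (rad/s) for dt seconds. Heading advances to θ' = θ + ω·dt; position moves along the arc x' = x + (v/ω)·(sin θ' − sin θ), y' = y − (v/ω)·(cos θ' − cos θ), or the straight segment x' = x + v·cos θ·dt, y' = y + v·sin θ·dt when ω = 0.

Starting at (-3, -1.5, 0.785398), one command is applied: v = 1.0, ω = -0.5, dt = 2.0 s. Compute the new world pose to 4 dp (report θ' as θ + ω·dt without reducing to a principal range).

θ' = 0.7854 + -0.5·2.0 = -0.2146
R = v/ω = 1.0/-0.5 = -2.0000
x' = -3 + -2.0000·(sin -0.2146 − sin 0.7854) = -1.1599
y' = -1.5 − -2.0000·(cos -0.2146 − cos 0.7854) = -0.9601

(-1.1599, -0.9601, -0.2146)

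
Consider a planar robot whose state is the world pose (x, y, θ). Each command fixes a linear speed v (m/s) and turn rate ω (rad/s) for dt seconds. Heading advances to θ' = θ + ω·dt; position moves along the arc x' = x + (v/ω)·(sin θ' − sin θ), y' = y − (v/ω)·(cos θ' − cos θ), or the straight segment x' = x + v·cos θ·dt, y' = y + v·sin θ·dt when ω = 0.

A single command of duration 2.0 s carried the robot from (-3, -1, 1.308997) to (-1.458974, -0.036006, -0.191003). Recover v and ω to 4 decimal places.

v = 1.0000, ω = -0.7500

Δθ = -0.191003 − 1.308997 = -1.500000
ω = Δθ/dt = -1.500000/2.0 = -0.7500
R = Δx/(sin θ' − sin θ) = -1.3333
v = R·ω = -1.3333·-0.7500 = 1.0000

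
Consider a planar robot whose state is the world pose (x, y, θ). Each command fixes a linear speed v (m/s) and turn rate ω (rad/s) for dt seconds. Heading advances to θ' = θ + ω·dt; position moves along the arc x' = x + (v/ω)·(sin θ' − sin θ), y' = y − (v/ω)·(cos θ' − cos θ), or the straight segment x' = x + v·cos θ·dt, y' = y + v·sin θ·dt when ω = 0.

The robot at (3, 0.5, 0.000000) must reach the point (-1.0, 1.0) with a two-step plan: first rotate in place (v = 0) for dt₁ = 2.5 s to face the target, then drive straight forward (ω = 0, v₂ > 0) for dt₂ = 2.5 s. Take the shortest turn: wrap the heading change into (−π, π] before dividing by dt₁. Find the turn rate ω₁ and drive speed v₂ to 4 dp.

ω₁ = 1.2069, v₂ = 1.6125

heading to target = atan2(1−0.5, -1−3) = 3.0172
Δθ = wrap(3.0172 − 0.0000) = 3.0172; ω₁ = Δθ/dt₁ = 1.2069
distance = √((-1−3)² + (1−0.5)²) = 4.0311; v₂ = distance/dt₂ = 1.6125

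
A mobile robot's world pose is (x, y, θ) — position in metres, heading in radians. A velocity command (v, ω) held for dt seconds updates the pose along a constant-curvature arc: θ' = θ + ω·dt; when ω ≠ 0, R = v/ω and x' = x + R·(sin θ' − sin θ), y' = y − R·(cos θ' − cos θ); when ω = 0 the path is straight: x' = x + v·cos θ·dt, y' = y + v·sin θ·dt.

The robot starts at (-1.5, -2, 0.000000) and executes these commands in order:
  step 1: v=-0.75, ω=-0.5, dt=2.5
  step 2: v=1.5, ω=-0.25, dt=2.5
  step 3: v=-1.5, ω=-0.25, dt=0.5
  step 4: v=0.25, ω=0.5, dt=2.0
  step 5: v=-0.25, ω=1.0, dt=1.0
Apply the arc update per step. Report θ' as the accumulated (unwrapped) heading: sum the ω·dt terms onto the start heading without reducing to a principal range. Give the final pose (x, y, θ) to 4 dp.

(-2.8006, -4.3257, 0.0000)

step 1: θ'=-1.2500 (R=1.5000) → pose (-2.9235, -0.9730, -1.2500)
step 2: θ'=-1.8750 (R=-6.0000) → pose (-2.8929, -4.6621, -1.8750)
step 3: θ'=-2.0000 (R=6.0000) → pose (-2.6241, -3.9624, -2.0000)
step 4: θ'=-1.0000 (R=0.5000) → pose (-2.5902, -4.4407, -1.0000)
step 5: θ'=0.0000 (R=-0.2500) → pose (-2.8006, -4.3257, 0.0000)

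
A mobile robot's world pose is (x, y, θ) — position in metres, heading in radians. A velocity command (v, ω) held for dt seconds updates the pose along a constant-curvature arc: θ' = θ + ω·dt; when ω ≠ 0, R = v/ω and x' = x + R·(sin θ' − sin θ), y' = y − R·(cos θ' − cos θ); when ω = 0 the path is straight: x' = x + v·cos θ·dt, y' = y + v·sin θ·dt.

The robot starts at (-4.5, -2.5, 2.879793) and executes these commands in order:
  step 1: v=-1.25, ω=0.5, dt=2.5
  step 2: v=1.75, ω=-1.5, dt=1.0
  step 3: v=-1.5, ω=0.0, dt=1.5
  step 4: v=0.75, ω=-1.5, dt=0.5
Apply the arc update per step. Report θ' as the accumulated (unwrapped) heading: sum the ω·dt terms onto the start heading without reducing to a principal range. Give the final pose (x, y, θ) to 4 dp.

step 1: θ'=4.1298 (R=-2.5000) → pose (-1.7654, -1.4607, 4.1298)
step 2: θ'=2.6298 (R=-1.1667) → pose (-3.3109, -1.8360, 2.6298)
step 3: θ'=2.6298 (straight) → pose (-1.3492, -2.9379, 2.6298)
step 4: θ'=1.8798 (R=-0.5000) → pose (-1.5807, -2.6540, 1.8798)

(-1.5807, -2.6540, 1.8798)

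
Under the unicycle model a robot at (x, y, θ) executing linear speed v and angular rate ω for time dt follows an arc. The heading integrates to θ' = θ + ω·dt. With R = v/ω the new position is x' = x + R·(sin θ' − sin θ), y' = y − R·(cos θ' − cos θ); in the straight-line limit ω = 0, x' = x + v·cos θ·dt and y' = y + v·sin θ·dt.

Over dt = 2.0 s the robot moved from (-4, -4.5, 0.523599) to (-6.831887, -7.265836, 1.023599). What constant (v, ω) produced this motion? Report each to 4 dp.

Δθ = 1.023599 − 0.523599 = 0.500000
ω = Δθ/dt = 0.500000/2.0 = 0.2500
R = Δx/(sin θ' − sin θ) = -8.0000
v = R·ω = -8.0000·0.2500 = -2.0000

v = -2.0000, ω = 0.2500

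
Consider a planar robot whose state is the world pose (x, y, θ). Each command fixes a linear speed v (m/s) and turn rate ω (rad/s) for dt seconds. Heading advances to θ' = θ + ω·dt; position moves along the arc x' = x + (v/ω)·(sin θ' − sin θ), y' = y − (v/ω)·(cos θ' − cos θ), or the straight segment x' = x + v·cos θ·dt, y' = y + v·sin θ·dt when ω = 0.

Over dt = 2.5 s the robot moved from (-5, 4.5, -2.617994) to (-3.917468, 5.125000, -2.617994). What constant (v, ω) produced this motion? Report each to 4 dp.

v = -0.5000, ω = 0.0000

Δθ = -2.617994 − -2.617994 = 0.000000
ω = Δθ/dt = 0.000000/2.5 = 0.0000
ω = 0 → v = (Δx·cos θ + Δy·sin θ)/dt = -0.5000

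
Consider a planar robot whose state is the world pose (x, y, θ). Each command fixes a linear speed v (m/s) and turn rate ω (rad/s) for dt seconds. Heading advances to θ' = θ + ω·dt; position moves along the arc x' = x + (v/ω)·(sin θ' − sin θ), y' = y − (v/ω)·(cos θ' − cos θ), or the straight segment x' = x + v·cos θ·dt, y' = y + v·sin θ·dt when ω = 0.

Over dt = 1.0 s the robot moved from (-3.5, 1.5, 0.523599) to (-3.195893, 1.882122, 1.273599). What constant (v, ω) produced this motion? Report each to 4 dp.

Δθ = 1.273599 − 0.523599 = 0.750000
ω = Δθ/dt = 0.750000/1.0 = 0.7500
R = −Δy/(cos θ' − cos θ) = 0.6667
v = R·ω = 0.6667·0.7500 = 0.5000

v = 0.5000, ω = 0.7500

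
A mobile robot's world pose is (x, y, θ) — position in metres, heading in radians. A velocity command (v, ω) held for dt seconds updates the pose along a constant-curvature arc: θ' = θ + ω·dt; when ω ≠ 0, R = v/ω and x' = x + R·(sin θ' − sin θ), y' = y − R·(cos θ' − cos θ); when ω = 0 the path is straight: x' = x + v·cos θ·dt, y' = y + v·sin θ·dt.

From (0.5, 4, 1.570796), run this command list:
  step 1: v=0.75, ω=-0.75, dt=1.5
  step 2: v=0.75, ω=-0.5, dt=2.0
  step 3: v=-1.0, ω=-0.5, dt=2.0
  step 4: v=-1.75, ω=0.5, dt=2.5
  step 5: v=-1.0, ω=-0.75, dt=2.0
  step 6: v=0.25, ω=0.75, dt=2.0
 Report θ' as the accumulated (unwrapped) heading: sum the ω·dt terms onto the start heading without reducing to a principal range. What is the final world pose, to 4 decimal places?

(-1.5667, 10.9584, -0.3042)

step 1: θ'=0.4458 (R=-1.0000) → pose (1.0688, 4.9023, 0.4458)
step 2: θ'=-0.5542 (R=-1.5000) → pose (2.5050, 4.8243, -0.5542)
step 3: θ'=-1.5542 (R=2.0000) → pose (1.5578, 6.4918, -1.5542)
step 4: θ'=-0.3042 (R=-3.5000) → pose (-0.8934, 9.7730, -0.3042)
step 5: θ'=-1.8042 (R=1.3333) → pose (-1.7912, 11.3535, -1.8042)
step 6: θ'=-0.3042 (R=0.3333) → pose (-1.5667, 10.9584, -0.3042)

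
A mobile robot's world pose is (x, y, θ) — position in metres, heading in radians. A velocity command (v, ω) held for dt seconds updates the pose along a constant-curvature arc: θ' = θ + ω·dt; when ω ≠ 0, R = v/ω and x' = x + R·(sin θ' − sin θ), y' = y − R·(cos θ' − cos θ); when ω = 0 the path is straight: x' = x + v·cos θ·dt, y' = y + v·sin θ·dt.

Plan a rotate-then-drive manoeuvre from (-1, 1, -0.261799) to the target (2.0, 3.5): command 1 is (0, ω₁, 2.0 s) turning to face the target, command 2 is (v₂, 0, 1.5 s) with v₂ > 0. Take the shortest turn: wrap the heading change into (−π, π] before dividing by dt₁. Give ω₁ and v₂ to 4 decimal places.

heading to target = atan2(3.5−1, 2−-1) = 0.6947
Δθ = wrap(0.6947 − -0.2618) = 0.9565; ω₁ = Δθ/dt₁ = 0.4783
distance = √((2−-1)² + (3.5−1)²) = 3.9051; v₂ = distance/dt₂ = 2.6034

ω₁ = 0.4783, v₂ = 2.6034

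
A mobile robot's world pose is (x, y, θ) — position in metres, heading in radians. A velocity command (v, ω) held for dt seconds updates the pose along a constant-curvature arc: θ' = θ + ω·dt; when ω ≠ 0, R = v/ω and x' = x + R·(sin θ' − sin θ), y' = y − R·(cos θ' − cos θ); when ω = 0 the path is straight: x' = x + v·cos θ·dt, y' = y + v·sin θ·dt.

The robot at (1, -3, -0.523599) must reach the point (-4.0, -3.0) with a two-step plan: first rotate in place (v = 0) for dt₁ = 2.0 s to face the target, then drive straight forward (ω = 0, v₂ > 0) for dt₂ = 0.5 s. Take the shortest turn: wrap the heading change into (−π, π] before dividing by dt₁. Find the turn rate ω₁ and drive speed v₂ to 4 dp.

heading to target = atan2(-3−-3, -4−1) = 3.1416
Δθ = wrap(3.1416 − -0.5236) = -2.6180; ω₁ = Δθ/dt₁ = -1.3090
distance = √((-4−1)² + (-3−-3)²) = 5.0000; v₂ = distance/dt₂ = 10.0000

ω₁ = -1.3090, v₂ = 10.0000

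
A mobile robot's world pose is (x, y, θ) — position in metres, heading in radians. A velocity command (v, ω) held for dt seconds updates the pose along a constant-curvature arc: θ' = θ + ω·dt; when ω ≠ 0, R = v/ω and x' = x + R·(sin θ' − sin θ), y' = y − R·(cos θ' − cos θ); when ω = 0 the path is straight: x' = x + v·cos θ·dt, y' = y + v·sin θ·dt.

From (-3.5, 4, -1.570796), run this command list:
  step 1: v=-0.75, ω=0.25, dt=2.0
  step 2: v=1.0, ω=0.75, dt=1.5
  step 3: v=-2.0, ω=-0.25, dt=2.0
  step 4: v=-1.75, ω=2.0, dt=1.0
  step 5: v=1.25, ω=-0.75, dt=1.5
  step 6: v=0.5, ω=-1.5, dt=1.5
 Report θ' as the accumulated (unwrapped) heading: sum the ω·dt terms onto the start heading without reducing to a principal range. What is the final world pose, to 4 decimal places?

(-6.3253, 5.8436, -1.8208)

step 1: θ'=-1.0708 (R=-3.0000) → pose (-3.8673, 5.4383, -1.0708)
step 2: θ'=0.0542 (R=1.3333) → pose (-2.6249, 4.7461, 0.0542)
step 3: θ'=-0.4458 (R=8.0000) → pose (-6.5077, 5.5162, -0.4458)
step 4: θ'=1.5542 (R=-0.8750) → pose (-7.7599, 4.7413, 1.5542)
step 5: θ'=0.4292 (R=-1.6667) → pose (-6.7870, 6.2291, 0.4292)
step 6: θ'=-1.8208 (R=-0.3333) → pose (-6.3253, 5.8436, -1.8208)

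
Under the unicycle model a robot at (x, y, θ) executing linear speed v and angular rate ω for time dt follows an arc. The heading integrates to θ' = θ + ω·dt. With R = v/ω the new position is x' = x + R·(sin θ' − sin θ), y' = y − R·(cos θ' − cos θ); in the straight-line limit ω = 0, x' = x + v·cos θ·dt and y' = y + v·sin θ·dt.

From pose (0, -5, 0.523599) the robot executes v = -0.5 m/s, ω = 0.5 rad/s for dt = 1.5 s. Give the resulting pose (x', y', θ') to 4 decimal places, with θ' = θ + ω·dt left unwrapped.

(-0.4562, -5.5732, 1.2736)

θ' = 0.5236 + 0.5·1.5 = 1.2736
R = v/ω = -0.5/0.5 = -1.0000
x' = 0 + -1.0000·(sin 1.2736 − sin 0.5236) = -0.4562
y' = -5 − -1.0000·(cos 1.2736 − cos 0.5236) = -5.5732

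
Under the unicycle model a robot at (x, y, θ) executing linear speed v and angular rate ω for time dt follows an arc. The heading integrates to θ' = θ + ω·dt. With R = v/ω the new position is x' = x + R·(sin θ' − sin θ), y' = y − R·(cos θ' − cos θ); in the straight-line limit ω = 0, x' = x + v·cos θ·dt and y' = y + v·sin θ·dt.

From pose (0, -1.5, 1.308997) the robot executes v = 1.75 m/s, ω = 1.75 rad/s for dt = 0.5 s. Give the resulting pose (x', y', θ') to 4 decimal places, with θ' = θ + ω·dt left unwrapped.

θ' = 1.3090 + 1.75·0.5 = 2.1840
R = v/ω = 1.75/1.75 = 1.0000
x' = 0 + 1.0000·(sin 2.1840 − sin 1.3090) = -0.1481
y' = -1.5 − 1.0000·(cos 2.1840 − cos 1.3090) = -0.6657

(-0.1481, -0.6657, 2.1840)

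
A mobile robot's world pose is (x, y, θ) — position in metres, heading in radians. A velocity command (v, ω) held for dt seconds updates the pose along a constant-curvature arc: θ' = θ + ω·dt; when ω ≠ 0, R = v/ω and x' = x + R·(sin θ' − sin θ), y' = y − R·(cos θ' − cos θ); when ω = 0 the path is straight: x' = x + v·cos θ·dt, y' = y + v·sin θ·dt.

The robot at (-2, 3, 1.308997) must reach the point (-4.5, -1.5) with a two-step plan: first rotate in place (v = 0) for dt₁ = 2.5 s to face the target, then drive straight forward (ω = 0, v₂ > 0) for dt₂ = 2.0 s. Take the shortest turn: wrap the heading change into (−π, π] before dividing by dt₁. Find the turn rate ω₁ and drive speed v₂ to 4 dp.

heading to target = atan2(-1.5−3, -4.5−-2) = -2.0779
Δθ = wrap(-2.0779 − 1.3090) = 2.8963; ω₁ = Δθ/dt₁ = 1.1585
distance = √((-4.5−-2)² + (-1.5−3)²) = 5.1478; v₂ = distance/dt₂ = 2.5739

ω₁ = 1.1585, v₂ = 2.5739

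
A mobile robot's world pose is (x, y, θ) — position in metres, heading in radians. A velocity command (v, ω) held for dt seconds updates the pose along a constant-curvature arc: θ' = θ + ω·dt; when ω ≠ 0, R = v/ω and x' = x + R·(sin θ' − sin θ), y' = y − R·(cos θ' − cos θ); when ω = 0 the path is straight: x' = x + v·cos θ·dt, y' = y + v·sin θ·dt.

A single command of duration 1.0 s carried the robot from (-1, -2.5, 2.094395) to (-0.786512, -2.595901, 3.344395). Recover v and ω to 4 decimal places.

Δθ = 3.344395 − 2.094395 = 1.250000
ω = Δθ/dt = 1.250000/1.0 = 1.2500
R = Δx/(sin θ' − sin θ) = -0.2000
v = R·ω = -0.2000·1.2500 = -0.2500

v = -0.2500, ω = 1.2500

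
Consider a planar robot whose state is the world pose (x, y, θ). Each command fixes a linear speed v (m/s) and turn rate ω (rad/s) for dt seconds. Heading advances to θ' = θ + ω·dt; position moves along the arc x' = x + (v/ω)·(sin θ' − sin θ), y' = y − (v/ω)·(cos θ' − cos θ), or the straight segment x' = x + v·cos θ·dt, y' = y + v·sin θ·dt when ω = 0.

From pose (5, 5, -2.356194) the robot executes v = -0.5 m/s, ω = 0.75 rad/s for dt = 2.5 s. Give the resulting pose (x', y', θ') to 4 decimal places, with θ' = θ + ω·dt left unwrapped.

θ' = -2.3562 + 0.75·2.5 = -0.4812
R = v/ω = -0.5/0.75 = -0.6667
x' = 5 + -0.6667·(sin -0.4812 − sin -2.3562) = 4.8372
y' = 5 − -0.6667·(cos -0.4812 − cos -2.3562) = 6.0624

(4.8372, 6.0624, -0.4812)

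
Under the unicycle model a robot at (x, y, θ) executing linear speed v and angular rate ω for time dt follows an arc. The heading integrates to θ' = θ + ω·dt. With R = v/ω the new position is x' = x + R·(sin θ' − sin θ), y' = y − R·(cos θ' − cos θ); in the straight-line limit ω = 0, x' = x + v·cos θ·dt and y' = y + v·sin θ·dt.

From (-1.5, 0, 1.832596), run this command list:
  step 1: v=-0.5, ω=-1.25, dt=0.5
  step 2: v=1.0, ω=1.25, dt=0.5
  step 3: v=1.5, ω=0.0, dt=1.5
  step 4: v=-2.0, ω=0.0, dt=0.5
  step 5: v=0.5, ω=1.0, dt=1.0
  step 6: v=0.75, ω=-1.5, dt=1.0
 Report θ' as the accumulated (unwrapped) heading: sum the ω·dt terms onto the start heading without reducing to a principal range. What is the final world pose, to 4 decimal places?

(-2.4758, 2.3942, 1.3326)

step 1: θ'=1.2076 (R=0.4000) → pose (-1.5125, -0.2456, 1.2076)
step 2: θ'=1.8326 (R=0.8000) → pose (-1.4875, 0.2456, 1.8326)
step 3: θ'=1.8326 (straight) → pose (-2.0699, 2.4190, 1.8326)
step 4: θ'=1.8326 (straight) → pose (-1.8111, 1.4530, 1.8326)
step 5: θ'=2.8326 (R=0.5000) → pose (-2.1420, 1.8000, 2.8326)
step 6: θ'=1.3326 (R=-0.5000) → pose (-2.4758, 2.3942, 1.3326)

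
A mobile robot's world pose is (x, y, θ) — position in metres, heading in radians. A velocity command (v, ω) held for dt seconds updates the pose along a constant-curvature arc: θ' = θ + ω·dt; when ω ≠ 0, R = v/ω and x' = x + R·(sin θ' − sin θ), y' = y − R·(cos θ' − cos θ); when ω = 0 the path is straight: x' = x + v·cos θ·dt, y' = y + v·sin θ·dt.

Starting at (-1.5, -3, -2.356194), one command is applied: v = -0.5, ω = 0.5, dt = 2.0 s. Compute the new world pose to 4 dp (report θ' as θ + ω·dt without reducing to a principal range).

(-1.2300, -2.0799, -1.3562)

θ' = -2.3562 + 0.5·2.0 = -1.3562
R = v/ω = -0.5/0.5 = -1.0000
x' = -1.5 + -1.0000·(sin -1.3562 − sin -2.3562) = -1.2300
y' = -3 − -1.0000·(cos -1.3562 − cos -2.3562) = -2.0799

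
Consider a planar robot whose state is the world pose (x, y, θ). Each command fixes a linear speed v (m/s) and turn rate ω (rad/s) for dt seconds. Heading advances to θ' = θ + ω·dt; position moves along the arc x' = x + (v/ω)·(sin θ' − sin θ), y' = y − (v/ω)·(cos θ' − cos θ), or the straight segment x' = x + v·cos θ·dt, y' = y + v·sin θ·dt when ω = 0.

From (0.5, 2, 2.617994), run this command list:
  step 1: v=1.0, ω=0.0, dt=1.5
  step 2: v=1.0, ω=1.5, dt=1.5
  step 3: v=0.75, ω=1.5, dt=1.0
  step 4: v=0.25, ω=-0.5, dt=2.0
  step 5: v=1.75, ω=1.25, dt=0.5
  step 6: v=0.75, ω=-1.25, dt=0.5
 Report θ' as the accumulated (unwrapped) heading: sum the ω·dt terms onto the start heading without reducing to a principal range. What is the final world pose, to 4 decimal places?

(0.1971, 0.7581, 5.3680)

step 1: θ'=2.6180 (straight) → pose (-0.7990, 2.7500, 2.6180)
step 2: θ'=4.8680 (R=0.6667) → pose (-1.7910, 2.0693, 4.8680)
step 3: θ'=6.3680 (R=0.5000) → pose (-1.2547, 1.6486, 6.3680)
step 4: θ'=5.3680 (R=-0.5000) → pose (-0.8160, 1.4552, 5.3680)
step 5: θ'=5.9930 (R=1.4000) → pose (-0.1068, 0.9673, 5.9930)
step 6: θ'=5.3680 (R=-0.6000) → pose (0.1971, 0.7581, 5.3680)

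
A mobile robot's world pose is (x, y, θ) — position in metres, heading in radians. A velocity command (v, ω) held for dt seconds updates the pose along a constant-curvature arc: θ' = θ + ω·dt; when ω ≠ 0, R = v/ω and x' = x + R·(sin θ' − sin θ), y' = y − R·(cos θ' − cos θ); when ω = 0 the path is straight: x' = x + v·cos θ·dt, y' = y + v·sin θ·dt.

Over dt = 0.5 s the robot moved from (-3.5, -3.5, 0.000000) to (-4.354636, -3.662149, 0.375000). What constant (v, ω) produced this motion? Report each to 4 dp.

v = -1.7500, ω = 0.7500

Δθ = 0.375000 − 0.000000 = 0.375000
ω = Δθ/dt = 0.375000/0.5 = 0.7500
R = Δx/(sin θ' − sin θ) = -2.3333
v = R·ω = -2.3333·0.7500 = -1.7500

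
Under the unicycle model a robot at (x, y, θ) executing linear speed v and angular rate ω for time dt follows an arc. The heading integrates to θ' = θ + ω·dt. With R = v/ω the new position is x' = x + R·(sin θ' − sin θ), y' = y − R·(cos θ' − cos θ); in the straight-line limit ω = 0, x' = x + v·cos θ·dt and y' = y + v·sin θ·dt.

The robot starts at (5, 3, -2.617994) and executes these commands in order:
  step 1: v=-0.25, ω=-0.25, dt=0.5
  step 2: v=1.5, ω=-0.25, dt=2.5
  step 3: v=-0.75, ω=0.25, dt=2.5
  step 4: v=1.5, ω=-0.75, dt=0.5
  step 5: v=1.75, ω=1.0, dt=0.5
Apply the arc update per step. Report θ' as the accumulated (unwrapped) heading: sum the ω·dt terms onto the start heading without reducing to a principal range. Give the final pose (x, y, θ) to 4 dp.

(1.7113, 2.5068, -2.6180)

step 1: θ'=-2.7430 (R=1.0000) → pose (5.1119, 3.0556, -2.7430)
step 2: θ'=-3.3680 (R=-6.0000) → pose (1.4363, 2.7383, -3.3680)
step 3: θ'=-2.7430 (R=-3.0000) → pose (3.2741, 2.8970, -2.7430)
step 4: θ'=-3.1180 (R=-2.0000) → pose (2.5450, 2.7407, -3.1180)
step 5: θ'=-2.6180 (R=1.7500) → pose (1.7113, 2.5068, -2.6180)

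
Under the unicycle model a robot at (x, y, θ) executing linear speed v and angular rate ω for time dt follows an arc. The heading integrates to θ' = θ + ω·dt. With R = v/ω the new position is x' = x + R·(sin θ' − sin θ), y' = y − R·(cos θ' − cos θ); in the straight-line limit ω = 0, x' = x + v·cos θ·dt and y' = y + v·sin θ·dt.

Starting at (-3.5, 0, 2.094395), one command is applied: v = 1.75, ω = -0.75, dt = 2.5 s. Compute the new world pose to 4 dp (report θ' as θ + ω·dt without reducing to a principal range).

(-1.9871, 3.4441, 0.2194)

θ' = 2.0944 + -0.75·2.5 = 0.2194
R = v/ω = 1.75/-0.75 = -2.3333
x' = -3.5 + -2.3333·(sin 0.2194 − sin 2.0944) = -1.9871
y' = 0 − -2.3333·(cos 0.2194 − cos 2.0944) = 3.4441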